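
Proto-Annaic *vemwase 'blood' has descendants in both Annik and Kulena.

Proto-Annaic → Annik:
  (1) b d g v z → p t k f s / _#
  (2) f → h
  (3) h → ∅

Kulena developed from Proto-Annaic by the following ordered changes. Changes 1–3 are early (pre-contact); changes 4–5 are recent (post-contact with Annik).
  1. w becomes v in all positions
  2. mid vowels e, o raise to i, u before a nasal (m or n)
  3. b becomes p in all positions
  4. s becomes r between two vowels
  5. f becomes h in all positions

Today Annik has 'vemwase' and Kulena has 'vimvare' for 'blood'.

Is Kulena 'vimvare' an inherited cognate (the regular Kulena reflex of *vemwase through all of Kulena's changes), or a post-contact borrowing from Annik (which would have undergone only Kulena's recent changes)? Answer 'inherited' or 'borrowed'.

If inherited, *vemwase would pass through all of Kulena's changes:
Kulena: *vemwase > vemvase > vimvase > vimvare  (by unconditioned shift, pre-nasal raising, rhotacism)
If borrowed from Annik 'vemwase' after the early changes, it would undergo only the recent ones:
  rule 4 (rhotacism): vemwase → vemware
  rule 5 (unconditioned shift): no change (vemware)
  ⇒ as a loan: vemware
Kulena 'vimvare' matches the inherited outcome exactly, so it is an inherited cognate, not a loan.

inherited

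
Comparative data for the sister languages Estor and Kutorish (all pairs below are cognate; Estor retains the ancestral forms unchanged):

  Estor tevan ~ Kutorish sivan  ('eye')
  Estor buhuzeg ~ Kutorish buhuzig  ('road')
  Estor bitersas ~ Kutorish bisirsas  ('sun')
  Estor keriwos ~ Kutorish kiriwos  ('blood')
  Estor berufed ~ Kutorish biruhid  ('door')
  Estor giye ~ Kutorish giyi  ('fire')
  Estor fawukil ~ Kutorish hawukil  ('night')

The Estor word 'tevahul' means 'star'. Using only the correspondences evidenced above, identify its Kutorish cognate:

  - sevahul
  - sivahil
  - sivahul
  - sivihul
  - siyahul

tevan ~ sivan — Estor t corresponds to Kutorish s word-initially before a front vowel.
tevan ~ sivan — Estor e corresponds to Kutorish i after a consonant, before a labial obstruent.
Applying these to Estor 'tevahul':
  tevahul → sevahul   (t→s word-initially before a front vowel)
  sevahul → sivahul   (e→i after a consonant, before a labial obstruent)
So the Kutorish cognate is 'sivahul'.

sivahul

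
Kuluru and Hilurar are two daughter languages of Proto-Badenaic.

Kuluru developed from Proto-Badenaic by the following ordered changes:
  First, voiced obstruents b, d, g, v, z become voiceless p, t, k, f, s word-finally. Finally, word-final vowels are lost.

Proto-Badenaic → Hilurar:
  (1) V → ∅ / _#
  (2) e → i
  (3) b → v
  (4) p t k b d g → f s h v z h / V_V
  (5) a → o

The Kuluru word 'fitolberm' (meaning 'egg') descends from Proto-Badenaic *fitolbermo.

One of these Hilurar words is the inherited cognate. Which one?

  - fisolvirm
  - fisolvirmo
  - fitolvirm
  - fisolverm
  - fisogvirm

Hilurar: start from *fitolbermo.
  rule 1 (apocope): fitolbermo → fitolberm
  rule 2 (vowel merger): fitolberm → fitolbirm
  rule 3 (unconditioned shift): fitolbirm → fitolvirm
  rule 4 (intervocalic lenition): fitolvirm → fisolvirm
  rule 5: no change — fisolvirm
  ⇒ Hilurar fisolvirm
The other candidates each miss or misapply at least one Hilurar change.

fisolvirm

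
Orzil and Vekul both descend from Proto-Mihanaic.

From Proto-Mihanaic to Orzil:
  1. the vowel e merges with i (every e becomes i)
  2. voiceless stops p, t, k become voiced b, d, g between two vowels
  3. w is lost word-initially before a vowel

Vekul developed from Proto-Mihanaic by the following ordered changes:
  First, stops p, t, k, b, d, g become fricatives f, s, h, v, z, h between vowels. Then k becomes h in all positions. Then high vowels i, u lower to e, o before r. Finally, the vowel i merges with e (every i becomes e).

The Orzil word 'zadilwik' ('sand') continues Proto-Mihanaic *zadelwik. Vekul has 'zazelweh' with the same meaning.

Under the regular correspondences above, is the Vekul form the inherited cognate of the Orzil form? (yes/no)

yes

Derive the expected Vekul reflex of *zadelwik:
Vekul: start from *zadelwik.
  rule 1 (intervocalic lenition): zadelwik → zazelwik
  rule 2 (unconditioned shift): zazelwik → zazelwih
  rule 3: no change — zazelwih
  rule 4 (vowel merger): zazelwih → zazelweh
  ⇒ Vekul zazelweh
Vekul 'zazelweh' matches the regular reflex exactly, so the pair is cognate.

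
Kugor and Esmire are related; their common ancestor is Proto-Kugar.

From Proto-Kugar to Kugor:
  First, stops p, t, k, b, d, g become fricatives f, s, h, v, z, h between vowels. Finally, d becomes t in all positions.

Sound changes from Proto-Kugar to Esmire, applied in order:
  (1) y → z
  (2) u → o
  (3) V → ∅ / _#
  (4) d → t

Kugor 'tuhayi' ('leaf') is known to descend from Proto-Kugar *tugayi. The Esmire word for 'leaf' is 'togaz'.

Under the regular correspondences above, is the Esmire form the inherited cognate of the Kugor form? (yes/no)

Derive the expected Esmire reflex of *tugayi:
Esmire: *tugayi > tugazi > togazi > togaz  (by unconditioned shift, vowel merger, apocope)
Esmire 'togaz' matches the regular reflex exactly, so the pair is cognate.

yes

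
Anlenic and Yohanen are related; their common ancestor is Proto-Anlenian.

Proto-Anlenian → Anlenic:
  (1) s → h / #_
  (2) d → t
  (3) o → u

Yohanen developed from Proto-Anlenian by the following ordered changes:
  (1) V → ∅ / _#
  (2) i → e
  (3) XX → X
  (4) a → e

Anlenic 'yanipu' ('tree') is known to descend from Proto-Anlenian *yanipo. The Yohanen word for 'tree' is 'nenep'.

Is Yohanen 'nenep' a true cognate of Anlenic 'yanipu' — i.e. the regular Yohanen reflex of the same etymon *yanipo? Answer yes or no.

Derive the expected Yohanen reflex of *yanipo:
Yohanen: *yanipo
  yanipo → yanip   [apocope]
  yanip → yanep   [vowel merger]
  yanep (rule 3 does not apply)
  yanep → yenep   [vowel merger]
  giving Yohanen yenep.
The regular Yohanen reflex would be 'yenep', but the attested form is 'nenep'. The correspondence is irregular, so they are not cognates (the Yohanen form has a different source).

no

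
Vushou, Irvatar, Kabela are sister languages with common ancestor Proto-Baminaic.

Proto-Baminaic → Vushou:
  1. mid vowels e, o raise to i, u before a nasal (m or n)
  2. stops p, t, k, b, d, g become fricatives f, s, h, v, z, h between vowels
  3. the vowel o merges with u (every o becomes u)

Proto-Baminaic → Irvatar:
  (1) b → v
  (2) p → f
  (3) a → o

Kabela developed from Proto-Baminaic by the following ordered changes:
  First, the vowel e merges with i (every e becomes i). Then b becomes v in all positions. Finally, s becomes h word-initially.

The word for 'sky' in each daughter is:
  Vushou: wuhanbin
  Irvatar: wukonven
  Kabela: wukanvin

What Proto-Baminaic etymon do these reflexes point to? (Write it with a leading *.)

Position 6: Vushou has b, Irvatar has v, Kabela has v. Vushou preserves b here (none of its changes turn any other segment into b), so the proto-segment is *b.
Position 3: Vushou has h, Irvatar has k, Kabela has k. Irvatar preserves k here (none of its changes turn any other segment into k), so the proto-segment is *k.
Continuing position by position gives *wukanben; check it forward:
Vushou: *wukanben
  wukanben → wukanbin   [pre-nasal raising]
  wukanbin → wuhanbin   [intervocalic lenition]
  wuhanbin (rule 3 does not apply)
  giving Vushou wuhanbin.
Irvatar: *wukanben
  wukanben → wukanven   [unconditioned shift]
  wukanven (rule 2 does not apply)
  wukanven → wukonven   [vowel merger]
  giving Irvatar wukonven.
Kabela: *wukanben > wukanbin > wukanvin  (by vowel merger, unconditioned shift)
No other proto-form is consistent with every reflex, so the reconstruction is *wukanben.

*wukanben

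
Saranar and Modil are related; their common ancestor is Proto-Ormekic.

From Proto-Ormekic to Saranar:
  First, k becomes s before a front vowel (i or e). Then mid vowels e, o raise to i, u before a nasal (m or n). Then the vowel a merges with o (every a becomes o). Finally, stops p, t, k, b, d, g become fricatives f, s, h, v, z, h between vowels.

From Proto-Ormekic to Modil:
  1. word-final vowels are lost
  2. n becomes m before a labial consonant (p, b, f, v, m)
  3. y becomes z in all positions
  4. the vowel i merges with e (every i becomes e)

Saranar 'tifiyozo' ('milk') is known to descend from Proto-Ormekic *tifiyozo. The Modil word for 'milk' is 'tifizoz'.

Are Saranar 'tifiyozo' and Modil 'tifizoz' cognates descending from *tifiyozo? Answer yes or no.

no

Derive the expected Modil reflex of *tifiyozo:
Modil: start from *tifiyozo.
  rule 1 (apocope): tifiyozo → tifiyoz
  rule 2: no change — tifiyoz
  rule 3 (unconditioned shift): tifiyoz → tifizoz
  rule 4 (vowel merger): tifizoz → tefezoz
  ⇒ Modil tefezoz
The regular Modil reflex would be 'tefezoz', but the attested form is 'tifizoz'. The correspondence is irregular, so they are not cognates (the Modil form has a different source).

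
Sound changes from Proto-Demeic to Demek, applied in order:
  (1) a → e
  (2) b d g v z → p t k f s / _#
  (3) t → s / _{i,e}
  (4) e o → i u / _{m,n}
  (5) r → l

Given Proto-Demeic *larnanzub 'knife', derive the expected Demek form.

Demek: *larnanzub
  larnanzub → lernenzub   [vowel merger]
  lernenzub → lernenzup   [final devoicing]
  lernenzup (rule 3 does not apply)
  lernenzup → lerninzup   [pre-nasal raising]
  lerninzup → lelninzup   [unconditioned shift]
  giving Demek lelninzup.

lelninzup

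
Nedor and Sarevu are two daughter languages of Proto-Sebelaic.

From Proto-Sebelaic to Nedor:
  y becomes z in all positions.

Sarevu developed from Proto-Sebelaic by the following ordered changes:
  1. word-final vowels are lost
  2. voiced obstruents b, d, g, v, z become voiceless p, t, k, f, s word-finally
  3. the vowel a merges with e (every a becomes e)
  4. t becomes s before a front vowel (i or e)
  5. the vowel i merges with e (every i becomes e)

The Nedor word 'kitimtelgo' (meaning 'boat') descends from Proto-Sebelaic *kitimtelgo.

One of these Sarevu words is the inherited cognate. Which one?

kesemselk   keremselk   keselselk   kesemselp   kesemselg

Sarevu: *kitimtelgo
  kitimtelgo → kitimtelg   [apocope]
  kitimtelg → kitimtelk   [final devoicing]
  kitimtelk (rule 3 does not apply)
  kitimtelk → kisimselk   [palatalisation]
  kisimselk → kesemselk   [vowel merger]
  giving Sarevu kesemselk.
Among the options, 'kesemselk' alone shows every Sarevu change applied in order.

kesemselk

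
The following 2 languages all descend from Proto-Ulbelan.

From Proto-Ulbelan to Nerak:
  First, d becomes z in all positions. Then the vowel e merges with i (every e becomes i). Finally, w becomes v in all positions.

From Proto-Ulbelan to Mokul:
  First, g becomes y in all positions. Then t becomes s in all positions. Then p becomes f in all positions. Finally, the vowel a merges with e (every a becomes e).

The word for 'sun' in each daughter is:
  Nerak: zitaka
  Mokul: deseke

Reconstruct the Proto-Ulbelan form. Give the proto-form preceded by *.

Position 4: Nerak has a, Mokul has e. Nerak preserves a here (none of its changes turn any other segment into a), so the proto-segment is *a.
Position 2: Nerak has i, Mokul has e. Taking the neighbouring segments as reconstructed: Nerak i could go back to *e or *i; Mokul e could go back to *a or *e — the one source consistent with every daughter is *e.
Position 1: Nerak has z, Mokul has d. Mokul preserves d here (none of its changes turn any other segment into d), so the proto-segment is *d.
Continuing position by position gives *detaka; check it forward:
Nerak: *detaka > zetaka > zitaka  (by unconditioned shift, vowel merger)
Mokul: *detaka
  detaka (rule 1 does not apply)
  detaka → desaka   [unconditioned shift]
  desaka (rule 3 does not apply)
  desaka → deseke   [vowel merger]
  giving Mokul deseke.
Only *detaka yields all of Nerak zitaka, Mokul deseke.

*detaka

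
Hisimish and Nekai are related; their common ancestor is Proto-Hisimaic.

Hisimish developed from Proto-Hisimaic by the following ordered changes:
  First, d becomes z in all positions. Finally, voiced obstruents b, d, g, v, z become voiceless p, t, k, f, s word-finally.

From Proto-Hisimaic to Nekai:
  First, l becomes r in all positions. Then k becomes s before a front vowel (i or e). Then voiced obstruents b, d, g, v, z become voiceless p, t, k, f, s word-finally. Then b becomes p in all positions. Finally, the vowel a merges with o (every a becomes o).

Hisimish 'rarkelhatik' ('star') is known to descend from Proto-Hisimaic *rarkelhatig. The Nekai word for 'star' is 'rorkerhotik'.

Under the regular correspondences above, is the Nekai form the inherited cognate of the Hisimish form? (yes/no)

Derive the expected Nekai reflex of *rarkelhatig:
Nekai: start from *rarkelhatig.
  rule 1 (unconditioned shift): rarkelhatig → rarkerhatig
  rule 2 (palatalisation): rarkerhatig → rarserhatig
  rule 3 (final devoicing): rarserhatig → rarserhatik
  rule 4: no change — rarserhatik
  rule 5 (vowel merger): rarserhatik → rorserhotik
  ⇒ Nekai rorserhotik
The regular Nekai reflex would be 'rorserhotik', but the attested form is 'rorkerhotik'. The correspondence is irregular, so they are not cognates (the Nekai form has a different source).

no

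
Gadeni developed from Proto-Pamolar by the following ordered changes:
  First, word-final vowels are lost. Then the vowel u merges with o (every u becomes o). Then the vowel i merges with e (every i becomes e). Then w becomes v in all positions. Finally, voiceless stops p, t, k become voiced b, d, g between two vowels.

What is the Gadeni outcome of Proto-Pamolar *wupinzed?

vobenzed

Gadeni: *wupinzed > wopinzed > wopenzed > vopenzed > vobenzed  (by vowel merger, vowel merger, unconditioned shift, intervocalic voicing)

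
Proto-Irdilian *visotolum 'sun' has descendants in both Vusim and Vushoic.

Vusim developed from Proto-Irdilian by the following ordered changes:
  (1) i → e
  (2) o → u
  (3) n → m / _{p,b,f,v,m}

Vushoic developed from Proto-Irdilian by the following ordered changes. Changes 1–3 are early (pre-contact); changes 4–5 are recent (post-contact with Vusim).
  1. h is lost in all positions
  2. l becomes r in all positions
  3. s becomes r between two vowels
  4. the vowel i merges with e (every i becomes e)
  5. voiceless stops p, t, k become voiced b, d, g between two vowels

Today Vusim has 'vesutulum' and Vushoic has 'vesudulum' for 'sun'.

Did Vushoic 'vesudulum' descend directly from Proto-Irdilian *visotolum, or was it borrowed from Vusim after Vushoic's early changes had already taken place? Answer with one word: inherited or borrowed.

borrowed

If inherited, *visotolum would pass through all of Vushoic's changes:
Vushoic: *visotolum > visotorum > virotorum > verotorum > verodorum  (by unconditioned shift, rhotacism, vowel merger, intervocalic voicing)
If borrowed from Vusim 'vesutulum' after the early changes, it would undergo only the recent ones:
  rule 4 (vowel merger): no change (vesutulum)
  rule 5 (intervocalic voicing): vesutulum → vesudulum
  ⇒ as a loan: vesudulum
Vushoic 'vesudulum' matches the loan outcome 'vesudulum', not the inherited 'verodorum' — it skipped the early Vushoic changes, so it was borrowed from Vusim.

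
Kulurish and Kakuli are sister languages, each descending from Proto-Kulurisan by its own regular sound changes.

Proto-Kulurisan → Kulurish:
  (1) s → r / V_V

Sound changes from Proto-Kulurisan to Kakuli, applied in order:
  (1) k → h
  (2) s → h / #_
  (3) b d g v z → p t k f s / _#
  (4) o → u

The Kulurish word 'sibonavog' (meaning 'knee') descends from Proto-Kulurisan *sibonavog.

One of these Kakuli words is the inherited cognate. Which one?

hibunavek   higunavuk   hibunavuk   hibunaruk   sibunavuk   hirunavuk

hibunavuk

Kakuli: *sibonavog > hibonavog > hibonavok > hibunavuk  (by debuccalisation, final devoicing, vowel merger)
The other candidates each miss or misapply at least one Kakuli change.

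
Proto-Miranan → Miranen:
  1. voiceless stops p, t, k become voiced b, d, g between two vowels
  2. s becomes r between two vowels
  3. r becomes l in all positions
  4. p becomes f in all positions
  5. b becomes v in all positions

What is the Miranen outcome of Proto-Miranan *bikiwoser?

vigiwolel

Miranen: *bikiwoser > bigiwoser > bigiworer > bigiwolel > vigiwolel  (by intervocalic voicing, rhotacism, unconditioned shift, unconditioned shift)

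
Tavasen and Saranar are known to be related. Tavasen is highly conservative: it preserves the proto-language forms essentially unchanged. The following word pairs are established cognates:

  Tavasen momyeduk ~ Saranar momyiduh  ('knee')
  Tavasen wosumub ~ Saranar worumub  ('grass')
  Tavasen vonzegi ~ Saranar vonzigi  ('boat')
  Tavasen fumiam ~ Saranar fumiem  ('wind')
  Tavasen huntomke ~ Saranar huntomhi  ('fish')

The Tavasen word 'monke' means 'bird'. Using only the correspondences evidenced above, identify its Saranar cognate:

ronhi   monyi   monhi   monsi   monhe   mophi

monhi

huntomke ~ huntomhi — Tavasen k corresponds to Saranar h after a consonant, before a front vowel.
huntomke ~ huntomhi — Tavasen e corresponds to Saranar i word-finally.
Applying these to Tavasen 'monke':
  monke → monhe   (k→h after a consonant, before a front vowel)
  monhe → monhi   (e→i word-finally)
So the Saranar cognate is 'monhi'.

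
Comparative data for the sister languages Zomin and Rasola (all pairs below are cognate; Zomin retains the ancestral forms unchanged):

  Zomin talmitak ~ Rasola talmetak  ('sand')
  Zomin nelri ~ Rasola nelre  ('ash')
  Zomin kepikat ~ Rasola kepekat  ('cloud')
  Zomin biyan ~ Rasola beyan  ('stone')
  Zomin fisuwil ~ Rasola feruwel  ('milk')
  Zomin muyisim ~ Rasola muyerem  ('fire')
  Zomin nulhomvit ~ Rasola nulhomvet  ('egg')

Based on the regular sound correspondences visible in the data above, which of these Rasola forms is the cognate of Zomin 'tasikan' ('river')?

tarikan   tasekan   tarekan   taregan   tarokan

tarekan

muyisim ~ muyerem — Zomin s corresponds to Rasola r between vowels (before a front vowel).
talmitak ~ talmetak, kepikat ~ kepekat — Zomin i corresponds to Rasola e after a consonant, before a consonant other than r, m, n, p, b, f, v.
Applying these to Zomin 'tasikan':
  tasikan → tarikan   (s→r between vowels (before a front vowel))
  tarikan → tarekan   (i→e after a consonant, before a consonant other than r, m, n, p, b, f, v)
So the Rasola cognate is 'tarekan'.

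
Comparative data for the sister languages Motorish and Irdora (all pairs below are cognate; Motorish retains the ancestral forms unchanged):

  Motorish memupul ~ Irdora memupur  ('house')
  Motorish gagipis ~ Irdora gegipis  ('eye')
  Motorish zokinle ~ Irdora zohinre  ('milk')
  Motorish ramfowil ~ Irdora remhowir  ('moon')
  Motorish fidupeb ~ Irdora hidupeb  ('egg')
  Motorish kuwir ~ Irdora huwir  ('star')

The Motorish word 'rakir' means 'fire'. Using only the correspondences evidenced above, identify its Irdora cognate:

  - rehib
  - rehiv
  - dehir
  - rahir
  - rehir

rehir

gagipis ~ gegipis — Motorish a corresponds to Irdora e after a consonant, before a consonant other than r, m, n, p, b, f, v.
zokinle ~ zohinre — Motorish k corresponds to Irdora h between vowels (before a front vowel).
Applying these to Motorish 'rakir':
  rakir → rekir   (a→e after a consonant, before a consonant other than r, m, n, p, b, f, v)
  rekir → rehir   (k→h between vowels (before a front vowel))
So the Irdora cognate is 'rehir'.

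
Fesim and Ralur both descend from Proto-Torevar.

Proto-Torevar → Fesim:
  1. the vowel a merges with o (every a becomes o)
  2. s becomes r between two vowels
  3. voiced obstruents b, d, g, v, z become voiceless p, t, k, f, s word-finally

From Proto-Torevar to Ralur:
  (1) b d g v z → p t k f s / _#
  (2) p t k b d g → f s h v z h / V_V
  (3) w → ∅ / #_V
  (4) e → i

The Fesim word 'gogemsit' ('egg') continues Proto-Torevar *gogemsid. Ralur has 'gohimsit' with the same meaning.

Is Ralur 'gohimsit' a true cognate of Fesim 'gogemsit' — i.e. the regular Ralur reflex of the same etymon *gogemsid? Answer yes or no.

Derive the expected Ralur reflex of *gogemsid:
Ralur: *gogemsid > gogemsit > gohemsit > gohimsit  (by final devoicing, intervocalic lenition, vowel merger)
Ralur 'gohimsit' matches the regular reflex exactly, so the pair is cognate.

yes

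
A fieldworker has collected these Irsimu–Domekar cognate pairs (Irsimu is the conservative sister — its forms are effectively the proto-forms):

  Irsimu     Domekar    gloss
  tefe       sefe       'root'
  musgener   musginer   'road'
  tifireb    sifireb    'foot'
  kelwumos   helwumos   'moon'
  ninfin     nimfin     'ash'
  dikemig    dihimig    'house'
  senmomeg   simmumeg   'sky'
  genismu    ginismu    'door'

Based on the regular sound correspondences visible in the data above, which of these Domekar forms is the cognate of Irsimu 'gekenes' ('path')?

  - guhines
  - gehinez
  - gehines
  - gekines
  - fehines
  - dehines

gehines

dikemig ~ dihimig — Irsimu k corresponds to Domekar h between vowels (before a front vowel).
musgener ~ musginer, senmomeg ~ simmumeg — Irsimu e corresponds to Domekar i after a consonant, before a nasal.
Applying these to Irsimu 'gekenes':
  gekenes → gehenes   (k→h between vowels (before a front vowel))
  gehenes → gehines   (e→i after a consonant, before a nasal)
So the Domekar cognate is 'gehines'.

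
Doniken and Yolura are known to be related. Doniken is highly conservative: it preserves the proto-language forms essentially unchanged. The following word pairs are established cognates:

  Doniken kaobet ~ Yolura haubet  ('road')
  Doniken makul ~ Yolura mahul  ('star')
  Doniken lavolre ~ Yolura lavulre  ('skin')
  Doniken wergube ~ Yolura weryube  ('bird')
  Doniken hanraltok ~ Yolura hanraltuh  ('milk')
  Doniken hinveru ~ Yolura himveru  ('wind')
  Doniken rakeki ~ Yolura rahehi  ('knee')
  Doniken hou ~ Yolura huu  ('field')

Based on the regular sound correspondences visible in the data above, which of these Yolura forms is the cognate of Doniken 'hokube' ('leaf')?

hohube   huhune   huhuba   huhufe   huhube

lavolre ~ lavulre, hanraltok ~ hanraltuh — Doniken o corresponds to Yolura u after a consonant, before a consonant other than r, m, n, p, b, f, v.
makul ~ mahul — Doniken k corresponds to Yolura h between vowels (before a back vowel).
Applying these to Doniken 'hokube':
  hokube → hukube   (o→u after a consonant, before a consonant other than r, m, n, p, b, f, v)
  hukube → huhube   (k→h between vowels (before a back vowel))
So the Yolura cognate is 'huhube'.

huhube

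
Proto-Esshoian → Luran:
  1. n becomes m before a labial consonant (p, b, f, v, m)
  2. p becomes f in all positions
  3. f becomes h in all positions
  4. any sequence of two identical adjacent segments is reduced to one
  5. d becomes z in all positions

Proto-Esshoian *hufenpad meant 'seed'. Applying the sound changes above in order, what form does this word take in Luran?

huhemhaz

Luran: *hufenpad > hufempad > hufemfad > huhemhad > huhemhaz  (by nasal place assimilation, unconditioned shift, unconditioned shift, unconditioned shift)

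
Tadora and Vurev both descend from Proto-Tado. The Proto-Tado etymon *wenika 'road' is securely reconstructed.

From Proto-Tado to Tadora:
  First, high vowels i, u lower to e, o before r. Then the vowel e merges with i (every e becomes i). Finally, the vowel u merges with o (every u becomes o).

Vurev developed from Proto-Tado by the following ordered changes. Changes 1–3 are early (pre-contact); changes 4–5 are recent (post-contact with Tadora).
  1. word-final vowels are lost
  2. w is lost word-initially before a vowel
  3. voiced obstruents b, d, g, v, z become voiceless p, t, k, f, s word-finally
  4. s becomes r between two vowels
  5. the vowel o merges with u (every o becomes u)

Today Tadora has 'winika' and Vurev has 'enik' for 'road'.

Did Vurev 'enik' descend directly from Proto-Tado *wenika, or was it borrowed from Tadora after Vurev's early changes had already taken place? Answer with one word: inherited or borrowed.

If inherited, *wenika would pass through all of Vurev's changes:
Vurev: *wenika
  wenika → wenik   [apocope]
  wenik → enik   [glide loss]
  enik (rule 3 does not apply)
  enik (rule 4 does not apply)
  enik (rule 5 does not apply)
  giving Vurev enik.
If borrowed from Tadora 'winika' after the early changes, it would undergo only the recent ones:
  rule 4 (rhotacism): no change (winika)
  rule 5 (vowel merger): no change (winika)
  ⇒ as a loan: winika
Vurev 'enik' matches the inherited outcome exactly, so it is an inherited cognate, not a loan.

inherited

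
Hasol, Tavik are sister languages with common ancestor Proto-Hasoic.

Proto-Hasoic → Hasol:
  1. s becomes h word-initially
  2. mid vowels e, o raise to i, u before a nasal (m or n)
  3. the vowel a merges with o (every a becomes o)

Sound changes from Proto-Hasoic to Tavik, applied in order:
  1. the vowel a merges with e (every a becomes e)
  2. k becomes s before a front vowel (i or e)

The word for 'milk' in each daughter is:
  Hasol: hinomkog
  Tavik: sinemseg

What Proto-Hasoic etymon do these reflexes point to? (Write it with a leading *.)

Position 4: Hasol has o, Tavik has e. Taking the neighbouring segments as reconstructed: Hasol o can only go back to *a; Tavik e could go back to *a or *e — the one source consistent with every daughter is *a.
Position 6: Hasol has k, Tavik has s. Hasol preserves k here (none of its changes turn any other segment into k), so the proto-segment is *k.
This points to *sinamkag. Verify forward in each daughter:
Hasol: start from *sinamkag.
  rule 1 (debuccalisation): sinamkag → hinamkag
  rule 2: no change — hinamkag
  rule 3 (vowel merger): hinamkag → hinomkog
  ⇒ Hasol hinomkog
Tavik: *sinamkag > sinemkeg > sinemseg  (by vowel merger, palatalisation)
Only *sinamkag yields all of Hasol hinomkog, Tavik sinemseg.

*sinamkag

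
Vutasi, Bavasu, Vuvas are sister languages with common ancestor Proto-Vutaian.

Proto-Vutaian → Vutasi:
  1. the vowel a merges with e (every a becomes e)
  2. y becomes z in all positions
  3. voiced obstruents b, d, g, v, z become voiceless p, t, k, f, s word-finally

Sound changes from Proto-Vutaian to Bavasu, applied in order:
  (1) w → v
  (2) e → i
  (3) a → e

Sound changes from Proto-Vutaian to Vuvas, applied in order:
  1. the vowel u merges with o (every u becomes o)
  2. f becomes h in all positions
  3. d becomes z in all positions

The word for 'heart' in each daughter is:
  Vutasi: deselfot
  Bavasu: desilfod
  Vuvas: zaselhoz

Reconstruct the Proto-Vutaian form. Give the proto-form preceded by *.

*daselfod

Position 1: Vutasi has d, Bavasu has d, Vuvas has z. Vutasi preserves d here (none of its changes turn any other segment into d), so the proto-segment is *d.
Position 2: Vutasi has e, Bavasu has e, Vuvas has a. Vuvas preserves a here (none of its changes turn any other segment into a), so the proto-segment is *a.
Verify the candidate proto-form against each daughter:
Vutasi: *daselfod
  daselfod → deselfod   [vowel merger]
  deselfod (rule 2 does not apply)
  deselfod → deselfot   [final devoicing]
  giving Vutasi deselfot.
Bavasu: *daselfod
  daselfod (rule 1 does not apply)
  daselfod → dasilfod   [vowel merger]
  dasilfod → desilfod   [vowel merger]
  giving Bavasu desilfod.
Vuvas: *daselfod > daselhod > zaselhoz  (by unconditioned shift, unconditioned shift)
Only *daselfod yields all of Vutasi deselfot, Bavasu desilfod, Vuvas zaselhoz.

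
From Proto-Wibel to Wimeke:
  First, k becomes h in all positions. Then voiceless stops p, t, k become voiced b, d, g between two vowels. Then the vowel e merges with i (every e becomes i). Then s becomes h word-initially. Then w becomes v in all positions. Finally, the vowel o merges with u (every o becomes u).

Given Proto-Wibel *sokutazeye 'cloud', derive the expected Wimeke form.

Wimeke: start from *sokutazeye.
  rule 1 (unconditioned shift): sokutazeye → sohutazeye
  rule 2 (intervocalic voicing): sohutazeye → sohudazeye
  rule 3 (vowel merger): sohudazeye → sohudaziyi
  rule 4 (debuccalisation): sohudaziyi → hohudaziyi
  rule 5: no change — hohudaziyi
  rule 6 (vowel merger): hohudaziyi → huhudaziyi
  ⇒ Wimeke huhudaziyi

huhudaziyi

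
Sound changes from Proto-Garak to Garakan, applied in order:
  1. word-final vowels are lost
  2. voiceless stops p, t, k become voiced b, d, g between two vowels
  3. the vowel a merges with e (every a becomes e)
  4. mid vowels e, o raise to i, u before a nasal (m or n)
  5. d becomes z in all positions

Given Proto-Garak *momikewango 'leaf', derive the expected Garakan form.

mumigewing

Garakan: *momikewango
  momikewango → momikewang   [apocope]
  momikewang → momigewang   [intervocalic voicing]
  momigewang → momigeweng   [vowel merger]
  momigeweng → mumigewing   [pre-nasal raising]
  mumigewing (rule 5 does not apply)
  giving Garakan mumigewing.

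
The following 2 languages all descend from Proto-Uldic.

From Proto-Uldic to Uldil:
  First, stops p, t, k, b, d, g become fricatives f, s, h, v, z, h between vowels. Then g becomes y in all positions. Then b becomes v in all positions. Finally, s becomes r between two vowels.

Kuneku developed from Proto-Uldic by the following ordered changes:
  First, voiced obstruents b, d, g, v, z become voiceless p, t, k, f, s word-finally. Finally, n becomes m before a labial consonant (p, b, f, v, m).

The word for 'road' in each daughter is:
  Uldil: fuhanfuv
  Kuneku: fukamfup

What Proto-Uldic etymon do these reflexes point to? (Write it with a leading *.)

*fukanfub

Position 3: Uldil has h, Kuneku has k. Taking the neighbouring segments as reconstructed: Uldil h could go back to *k or *g or *h; Kuneku k can only go back to *k — the one source consistent with every daughter is *k.
Position 8: Uldil has v, Kuneku has p. Taking the neighbouring segments as reconstructed: Uldil v could go back to *b or *v; Kuneku p could go back to *p or *b — the one source consistent with every daughter is *b.
Continuing position by position gives *fukanfub; check it forward:
Uldil: *fukanfub
  fukanfub → fuhanfub   [intervocalic lenition]
  fuhanfub (rule 2 does not apply)
  fuhanfub → fuhanfuv   [unconditioned shift]
  fuhanfuv (rule 4 does not apply)
  giving Uldil fuhanfuv.
Kuneku: *fukanfub > fukanfup > fukamfup  (by final devoicing, nasal place assimilation)
*fukanfub is the unique common source.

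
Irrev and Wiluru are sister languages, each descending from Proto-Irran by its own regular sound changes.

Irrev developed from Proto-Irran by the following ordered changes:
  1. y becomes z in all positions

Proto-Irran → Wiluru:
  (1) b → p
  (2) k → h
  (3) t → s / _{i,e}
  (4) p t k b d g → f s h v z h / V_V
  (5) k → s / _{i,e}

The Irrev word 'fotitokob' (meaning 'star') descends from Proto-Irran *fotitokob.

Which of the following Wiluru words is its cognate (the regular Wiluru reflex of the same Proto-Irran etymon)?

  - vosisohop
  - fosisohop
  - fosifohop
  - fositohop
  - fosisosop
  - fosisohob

fosisohop

Wiluru: *fotitokob
  fotitokob → fotitokop   [unconditioned shift]
  fotitokop → fotitohop   [unconditioned shift]
  fotitohop → fositohop   [palatalisation]
  fositohop → fosisohop   [intervocalic lenition]
  fosisohop (rule 5 does not apply)
  giving Wiluru fosisohop.
The other candidates each miss or misapply at least one Wiluru change.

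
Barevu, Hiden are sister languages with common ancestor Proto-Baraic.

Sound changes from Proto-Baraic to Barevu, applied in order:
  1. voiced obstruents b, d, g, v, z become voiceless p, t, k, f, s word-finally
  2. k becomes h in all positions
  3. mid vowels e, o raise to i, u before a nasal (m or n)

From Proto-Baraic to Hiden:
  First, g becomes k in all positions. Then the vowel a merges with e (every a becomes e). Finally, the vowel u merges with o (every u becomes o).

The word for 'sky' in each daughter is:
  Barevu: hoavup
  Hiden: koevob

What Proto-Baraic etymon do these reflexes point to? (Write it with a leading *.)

*koavub

Position 6: Barevu has p, Hiden has b. Hiden preserves b here (none of its changes turn any other segment into b), so the proto-segment is *b.
Position 1: Barevu has h, Hiden has k. Taking the neighbouring segments as reconstructed: Barevu h could go back to *k or *h; Hiden k could go back to *k or *g — the one source consistent with every daughter is *k.
Verify the candidate proto-form against each daughter:
Barevu: *koavub > koavup > hoavup  (by final devoicing, unconditioned shift)
Hiden: start from *koavub.
  rule 1: no change — koavub
  rule 2 (vowel merger): koavub → koevub
  rule 3 (vowel merger): koevub → koevob
  ⇒ Hiden koevob
*koavub is the unique common source.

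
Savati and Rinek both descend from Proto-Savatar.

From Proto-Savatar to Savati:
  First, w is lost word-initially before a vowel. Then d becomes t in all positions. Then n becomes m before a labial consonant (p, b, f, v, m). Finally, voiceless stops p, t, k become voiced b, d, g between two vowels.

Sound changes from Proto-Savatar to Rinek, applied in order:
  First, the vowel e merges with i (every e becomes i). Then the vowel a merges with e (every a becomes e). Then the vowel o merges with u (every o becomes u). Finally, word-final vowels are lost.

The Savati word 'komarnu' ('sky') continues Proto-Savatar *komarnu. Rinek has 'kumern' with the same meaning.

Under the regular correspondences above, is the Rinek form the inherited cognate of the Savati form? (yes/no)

Derive the expected Rinek reflex of *komarnu:
Rinek: start from *komarnu.
  rule 1: no change — komarnu
  rule 2 (vowel merger): komarnu → komernu
  rule 3 (vowel merger): komernu → kumernu
  rule 4 (apocope): kumernu → kumern
  ⇒ Rinek kumern
Rinek 'kumern' matches the regular reflex exactly, so the pair is cognate.

yes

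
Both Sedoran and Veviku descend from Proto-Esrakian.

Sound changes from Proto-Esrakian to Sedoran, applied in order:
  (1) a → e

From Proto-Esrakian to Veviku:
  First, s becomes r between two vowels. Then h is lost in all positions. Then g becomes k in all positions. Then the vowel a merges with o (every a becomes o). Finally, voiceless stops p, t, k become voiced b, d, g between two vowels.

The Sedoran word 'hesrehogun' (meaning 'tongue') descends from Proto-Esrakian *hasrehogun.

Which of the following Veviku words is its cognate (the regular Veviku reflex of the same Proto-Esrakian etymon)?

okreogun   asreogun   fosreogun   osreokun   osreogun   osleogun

Veviku: *hasrehogun > asreogun > asreokun > osreokun > osreogun  (by h-loss, unconditioned shift, vowel merger, intervocalic voicing)
The other candidates each miss or misapply at least one Veviku change.

osreogun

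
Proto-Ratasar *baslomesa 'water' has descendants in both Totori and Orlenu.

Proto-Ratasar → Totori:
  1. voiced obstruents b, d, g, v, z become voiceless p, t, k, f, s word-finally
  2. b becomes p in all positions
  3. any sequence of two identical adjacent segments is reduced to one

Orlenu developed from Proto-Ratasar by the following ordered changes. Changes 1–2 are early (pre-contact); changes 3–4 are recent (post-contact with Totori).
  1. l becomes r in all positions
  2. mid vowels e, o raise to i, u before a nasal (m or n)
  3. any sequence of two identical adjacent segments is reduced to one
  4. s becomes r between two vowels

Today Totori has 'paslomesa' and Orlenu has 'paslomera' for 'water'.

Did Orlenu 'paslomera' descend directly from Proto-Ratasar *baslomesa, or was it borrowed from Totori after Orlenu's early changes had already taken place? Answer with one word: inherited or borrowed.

borrowed

If inherited, *baslomesa would pass through all of Orlenu's changes:
Orlenu: *baslomesa
  baslomesa → basromesa   [unconditioned shift]
  basromesa → basrumesa   [pre-nasal raising]
  basrumesa (rule 3 does not apply)
  basrumesa → basrumera   [rhotacism]
  giving Orlenu basrumera.
If borrowed from Totori 'paslomesa' after the early changes, it would undergo only the recent ones:
  rule 3 (degemination): no change (paslomesa)
  rule 4 (rhotacism): paslomesa → paslomera
  ⇒ as a loan: paslomera
Orlenu 'paslomera' matches the loan outcome 'paslomera', not the inherited 'basrumera' — it skipped the early Orlenu changes, so it was borrowed from Totori.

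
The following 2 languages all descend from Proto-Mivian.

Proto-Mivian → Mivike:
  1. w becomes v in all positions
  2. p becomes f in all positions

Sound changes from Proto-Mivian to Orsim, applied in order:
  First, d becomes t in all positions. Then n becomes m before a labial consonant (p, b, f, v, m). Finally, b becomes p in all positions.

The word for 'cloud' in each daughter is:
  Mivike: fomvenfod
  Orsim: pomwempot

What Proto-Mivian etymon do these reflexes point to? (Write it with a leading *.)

Position 7: Mivike has f, Orsim has p. Taking the neighbouring segments as reconstructed: Mivike f could go back to *p or *f; Orsim p could go back to *p or *b — the one source consistent with every daughter is *p.
Position 1: Mivike has f, Orsim has p. Taking the neighbouring segments as reconstructed: Mivike f could go back to *p or *f; Orsim p could go back to *p or *b — the one source consistent with every daughter is *p.
Position 9: Mivike has d, Orsim has t. Mivike preserves d here (none of its changes turn any other segment into d), so the proto-segment is *d.
This points to *pomwenpod. Verify forward in each daughter:
Mivike: *pomwenpod
  pomwenpod → pomvenpod   [unconditioned shift]
  pomvenpod → fomvenfod   [unconditioned shift]
  giving Mivike fomvenfod.
Orsim: start from *pomwenpod.
  rule 1 (unconditioned shift): pomwenpod → pomwenpot
  rule 2 (nasal place assimilation): pomwenpot → pomwempot
  rule 3: no change — pomwempot
  ⇒ Orsim pomwempot
*pomwenpod is the unique common source.

*pomwenpod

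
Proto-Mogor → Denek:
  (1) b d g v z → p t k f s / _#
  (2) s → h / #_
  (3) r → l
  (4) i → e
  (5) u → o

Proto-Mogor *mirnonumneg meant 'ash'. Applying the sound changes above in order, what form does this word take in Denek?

Denek: *mirnonumneg > mirnonumnek > milnonumnek > melnonumnek > melnonomnek  (by final devoicing, unconditioned shift, vowel merger, vowel merger)

melnonomnek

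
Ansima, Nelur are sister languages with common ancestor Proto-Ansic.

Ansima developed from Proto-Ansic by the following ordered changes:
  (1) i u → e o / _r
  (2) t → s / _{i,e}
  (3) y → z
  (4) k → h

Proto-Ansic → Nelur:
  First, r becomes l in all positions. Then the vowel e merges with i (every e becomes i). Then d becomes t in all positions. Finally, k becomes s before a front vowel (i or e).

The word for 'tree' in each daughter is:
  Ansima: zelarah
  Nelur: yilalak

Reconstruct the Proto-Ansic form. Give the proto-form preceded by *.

*yelarak

Position 1: Ansima has z, Nelur has y. Nelur preserves y here (none of its changes turn any other segment into y), so the proto-segment is *y.
Position 5: Ansima has r, Nelur has l. Ansima preserves r here (none of its changes turn any other segment into r), so the proto-segment is *r.
Position 2: Ansima has e, Nelur has i. Taking the neighbouring segments as reconstructed: Ansima e can only go back to *e; Nelur i could go back to *e or *i — the one source consistent with every daughter is *e.
This points to *yelarak. Verify forward in each daughter:
Ansima: *yelarak
  yelarak (rule 1 does not apply)
  yelarak (rule 2 does not apply)
  yelarak → zelarak   [unconditioned shift]
  zelarak → zelarah   [unconditioned shift]
  giving Ansima zelarah.
Nelur: start from *yelarak.
  rule 1 (unconditioned shift): yelarak → yelalak
  rule 2 (vowel merger): yelalak → yilalak
  rule 3: no change — yilalak
  rule 4: no change — yilalak
  ⇒ Nelur yilalak
No other proto-form is consistent with every reflex, so the reconstruction is *yelarak.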